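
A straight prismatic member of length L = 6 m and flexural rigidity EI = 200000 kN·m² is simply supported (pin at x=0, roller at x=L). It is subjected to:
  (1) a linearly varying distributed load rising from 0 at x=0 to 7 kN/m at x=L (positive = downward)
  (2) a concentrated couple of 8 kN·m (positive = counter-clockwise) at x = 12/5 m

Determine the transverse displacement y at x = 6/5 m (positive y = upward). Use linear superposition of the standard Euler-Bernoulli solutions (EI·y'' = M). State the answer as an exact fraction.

y(6/5) = -31383/195312500 m

Load 1 — triangular load w₀=7 kN/m (0→w₀ over full span):
  y_1 = -w₀x(7L⁴-10L²x²+3x⁴)/(360LEI) = -7·(6/5)·(7·6⁴-10·6²·(6/5)²+3·(6/5)⁴)/(360·6·200000) = -8127/48828125 m
Load 2 — applied couple M₀=8 kN·m at a=12/5 m (b=L-a=18/5):
  y_2 = (M₀x³/(6L)+C₁x)/EI  [x≤a] with C₁=M₀(3b²-L²)/(6L)=16/25 = (8·(6/5)³/(6·6)+(16/25)·(6/5))/200000 = 9/1562500 m
Superposition: y = Σ y_i = -31383/195312500 m ≈ -0.000161 m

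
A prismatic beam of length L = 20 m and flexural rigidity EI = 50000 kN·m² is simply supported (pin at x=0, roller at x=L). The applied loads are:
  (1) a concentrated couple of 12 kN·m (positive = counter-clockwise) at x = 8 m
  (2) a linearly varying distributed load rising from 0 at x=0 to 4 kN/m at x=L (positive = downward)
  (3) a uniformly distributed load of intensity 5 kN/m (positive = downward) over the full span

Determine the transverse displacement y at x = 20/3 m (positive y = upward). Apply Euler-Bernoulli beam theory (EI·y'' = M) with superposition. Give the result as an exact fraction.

y(20/3) = -570178/2278125 m

Load 1 — applied couple M₀=12 kN·m at a=8 m (b=L-a=12):
  y_1 = (M₀x³/(6L)+C₁x)/EI  [x≤a] with C₁=M₀(3b²-L²)/(6L)=16/5 = (12·(20/3)³/(6·20)+(16/5)·(20/3))/50000 = 86/84375 m
Load 2 — triangular load w₀=4 kN/m (0→w₀ over full span):
  y_2 = -w₀x(7L⁴-10L²x²+3x⁴)/(360LEI) = -4·(20/3)·(7·20⁴-10·20²·(20/3)²+3·(20/3)⁴)/(360·20·50000) = -256/3645 m
Load 3 — uniform load w=5 kN/m over full span:
  y_3 = -wx(L³-2Lx²+x³)/(24EI) = -5·(20/3)·(20³-2·20·(20/3)²+(20/3)³)/(24·50000) = -44/243 m
Superposition: y = Σ y_i = -570178/2278125 m ≈ -0.250284 m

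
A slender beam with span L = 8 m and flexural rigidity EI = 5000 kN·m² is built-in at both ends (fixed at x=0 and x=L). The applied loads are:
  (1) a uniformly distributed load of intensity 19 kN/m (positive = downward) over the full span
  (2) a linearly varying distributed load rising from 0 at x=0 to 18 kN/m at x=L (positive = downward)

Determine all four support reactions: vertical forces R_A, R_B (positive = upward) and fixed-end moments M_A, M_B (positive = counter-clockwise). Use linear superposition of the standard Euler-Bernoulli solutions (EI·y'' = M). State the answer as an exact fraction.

R_A = 488/5 kN, M_A = 2096/15 kN·m, R_B = 632/5 kN, M_B = -2384/15 kN·m

Load 1 — uniform load w=19 kN/m over full span:
  R_A = wL/2 = 19·8/2 = 76 kN
  M_A = wL²/12 = 19·8²/12 = 304/3 kN·m
  R_B = wL/2 = 19·8/2 = 76 kN
  M_B = -wL²/12 = -19·8²/12 = -304/3 kN·m
Load 2 — triangular load w₀=18 kN/m (0→w₀ over full span):
  R_A = 3w₀L/20 = 3·18·8/20 = 108/5 kN
  M_A = w₀L²/30 = 18·8²/30 = 192/5 kN·m
  R_B = 7w₀L/20 = 7·18·8/20 = 252/5 kN
  M_B = -w₀L²/20 = -18·8²/20 = -288/5 kN·m
Superposition: R_A = 488/5 kN, M_A = 2096/15 kN·m, R_B = 632/5 kN, M_B = -2384/15 kN·m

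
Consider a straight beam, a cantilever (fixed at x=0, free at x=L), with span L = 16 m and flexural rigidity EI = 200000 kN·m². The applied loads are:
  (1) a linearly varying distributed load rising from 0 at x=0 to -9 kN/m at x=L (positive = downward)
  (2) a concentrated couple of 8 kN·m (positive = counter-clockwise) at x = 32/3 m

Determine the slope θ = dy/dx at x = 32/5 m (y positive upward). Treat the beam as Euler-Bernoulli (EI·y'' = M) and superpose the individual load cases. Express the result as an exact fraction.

Load 1 — triangular load w₀=-9 kN/m (0→w₀ over full span):
  θ_1 = (w₀Lx²/4-w₀L²x/3-w₀x⁴/(24L))/EI = ((-9)·16·(32/5)²/4-(-9)·16²·(32/5)/3-(-9)·(32/5)⁴/(24·16))/200000 = 33984/1953125 rad
Load 2 — applied couple M₀=8 kN·m at a=32/3 m (b=L-a=16/3):
  θ_2 = M₀x/EI  [x≤a] = 8·(32/5)/200000 = 4/15625 rad
Superposition: θ = Σ θ_i = 34484/1953125 rad ≈ 0.017656 rad

θ(32/5) = 34484/1953125 rad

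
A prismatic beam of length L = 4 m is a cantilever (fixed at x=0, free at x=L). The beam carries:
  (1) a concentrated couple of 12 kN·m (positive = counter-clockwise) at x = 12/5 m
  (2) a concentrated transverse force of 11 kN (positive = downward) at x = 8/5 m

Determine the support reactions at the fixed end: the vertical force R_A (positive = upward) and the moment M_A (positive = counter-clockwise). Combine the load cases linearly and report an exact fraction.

R_A = 11 kN, M_A = 28/5 kN·m

Load 1 — applied couple M₀=12 kN·m at a=12/5 m (b=L-a=8/5):
  R_A = 0 kN
  M_A = -M₀ = -12 kN·m
Load 2 — point force P=11 kN at a=8/5 m (b=L-a=12/5):
  R_A = P = 11 kN
  M_A = Pa = 11·(8/5) = 88/5 kN·m
Superposition: R_A = 11 kN, M_A = 28/5 kN·m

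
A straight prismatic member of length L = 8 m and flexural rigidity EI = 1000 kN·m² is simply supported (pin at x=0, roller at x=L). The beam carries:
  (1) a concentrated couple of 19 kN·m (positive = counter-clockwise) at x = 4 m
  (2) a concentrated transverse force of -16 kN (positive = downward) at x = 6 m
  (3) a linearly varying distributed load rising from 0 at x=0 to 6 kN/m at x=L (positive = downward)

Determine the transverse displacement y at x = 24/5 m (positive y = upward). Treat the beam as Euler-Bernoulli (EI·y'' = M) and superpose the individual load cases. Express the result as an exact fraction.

y(24/5) = -57854/1953125 m

Load 1 — applied couple M₀=19 kN·m at a=4 m (b=L-a=4):
  y_1 = (M₀x³/(6L)-M₀(x-a)²/2+C₁x)/EI  [x>a] with C₁=M₀(3b²-L²)/(6L)=-19/3 = (19·(24/5)³/(6·8)-19·((24/5)-4)²/2+(-19/3)·(24/5))/1000 = 114/15625 m
Load 2 — point force P=-16 kN at a=6 m (b=L-a=2):
  y_2 = -Pbx(L²-b²-x²)/(6LEI)  [x≤a] = -(-16)·2·(24/5)·(8²-2²-(24/5)²)/(6·8·1000) = 1848/15625 m
Load 3 — triangular load w₀=6 kN/m (0→w₀ over full span):
  y_3 = -w₀x(7L⁴-10L²x²+3x⁴)/(360LEI) = -6·(24/5)·(7·8⁴-10·8²·(24/5)²+3·(24/5)⁴)/(360·8·1000) = -303104/1953125 m
Superposition: y = Σ y_i = -57854/1953125 m ≈ -0.029621 m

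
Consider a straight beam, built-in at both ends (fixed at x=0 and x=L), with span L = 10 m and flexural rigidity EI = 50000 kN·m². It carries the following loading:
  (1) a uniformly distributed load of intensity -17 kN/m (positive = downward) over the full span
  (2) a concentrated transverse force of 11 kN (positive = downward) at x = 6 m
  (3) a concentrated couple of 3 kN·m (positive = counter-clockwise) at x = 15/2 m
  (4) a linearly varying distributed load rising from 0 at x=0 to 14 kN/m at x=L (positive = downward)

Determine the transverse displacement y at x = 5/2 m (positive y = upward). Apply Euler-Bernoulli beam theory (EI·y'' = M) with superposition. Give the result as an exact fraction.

Load 1 — uniform load w=-17 kN/m over full span:
  y_1 = -wx²(L-x)²/(24EI) = -(-17)·(5/2)²·(10-(5/2))²/(24·50000) = 51/10240 m
Load 2 — point force P=11 kN at a=6 m (b=L-a=4):
  y_2 = -Pb²x²(3aL-(3a+b)x)/(6L³EI)  [x≤a] = -11·4²·(5/2)²·(3·6·10-(3·6+4)·(5/2))/(6·10³·50000) = -11/24000 m
Load 3 — applied couple M₀=3 kN·m at a=15/2 m (b=L-a=5/2):
  y_3 = (R_Ax³/6 - M_Ax²/2)/EI  [x≤a] with R_A=27/80, M_A=15/16 = ((27/80)·(5/2)³/6 - (15/16)·(5/2)²/2)/50000 = -21/512000 m
Load 4 — triangular load w₀=14 kN/m (0→w₀ over full span):
  y_4 = -w₀x²(L-x)²(x+2L)/(120LEI) = -14·(5/2)²·(10-(5/2))²·((5/2)+2·10)/(120·10·50000) = -189/102400 m
Superposition: y = Σ y_i = 253/96000 m ≈ 0.002635 m

y(5/2) = 253/96000 m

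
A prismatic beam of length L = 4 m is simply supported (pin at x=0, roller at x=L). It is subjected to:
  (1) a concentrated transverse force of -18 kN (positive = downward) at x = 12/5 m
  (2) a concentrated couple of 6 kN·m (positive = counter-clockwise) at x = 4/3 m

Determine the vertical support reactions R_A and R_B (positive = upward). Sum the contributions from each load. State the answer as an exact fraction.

R_A = -57/10 kN, R_B = -123/10 kN

Load 1 — point force P=-18 kN at a=12/5 m (b=L-a=8/5):
  R_A = Pb/L = (-18)·(8/5)/4 = -36/5 kN
  R_B = Pa/L = (-18)·(12/5)/4 = -54/5 kN
Load 2 — applied couple M₀=6 kN·m at a=4/3 m (b=L-a=8/3):
  R_A = M₀/L = 6/4 = 3/2 kN
  R_B = -M₀/L = -6/4 = -3/2 kN
Superposition: R_A = -57/10 kN, R_B = -123/10 kN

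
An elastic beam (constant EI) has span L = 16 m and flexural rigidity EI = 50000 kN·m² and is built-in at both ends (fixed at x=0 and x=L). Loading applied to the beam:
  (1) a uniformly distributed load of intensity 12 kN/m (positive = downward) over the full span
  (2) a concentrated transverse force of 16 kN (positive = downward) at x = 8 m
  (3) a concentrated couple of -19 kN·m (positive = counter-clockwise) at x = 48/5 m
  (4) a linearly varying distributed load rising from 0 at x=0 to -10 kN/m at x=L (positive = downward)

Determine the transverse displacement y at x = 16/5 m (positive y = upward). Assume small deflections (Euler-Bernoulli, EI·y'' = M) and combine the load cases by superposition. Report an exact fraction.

Load 1 — uniform load w=12 kN/m over full span:
  y_1 = -wx²(L-x)²/(24EI) = -12·(16/5)²·(16-(16/5))²/(24·50000) = -32768/1953125 m
Load 2 — point force P=16 kN at a=8 m (b=L-a=8):
  y_2 = -Pb²x²(3aL-(3a+b)x)/(6L³EI)  [x≤a] = -16·8²·(16/5)²·(3·8·16-(3·8+8)·(16/5))/(6·16³·50000) = -2816/1171875 m
Load 3 — applied couple M₀=-19 kN·m at a=48/5 m (b=L-a=32/5):
  y_3 = (R_Ax³/6 - M_Ax²/2)/EI  [x≤a] with R_A=-171/100, M_A=-152/25 = ((-171/100)·(16/5)³/6 - (-152/25)·(16/5)²/2)/50000 = 4256/9765625 m
Load 4 — triangular load w₀=-10 kN/m (0→w₀ over full span):
  y_4 = -w₀x²(L-x)²(x+2L)/(120LEI) = -(-10)·(16/5)²·(16-(16/5))²·((16/5)+2·16)/(120·16·50000) = 180224/29296875 m
Superposition: y = Σ y_i = -122976/9765625 m ≈ -0.012593 m

y(16/5) = -122976/9765625 m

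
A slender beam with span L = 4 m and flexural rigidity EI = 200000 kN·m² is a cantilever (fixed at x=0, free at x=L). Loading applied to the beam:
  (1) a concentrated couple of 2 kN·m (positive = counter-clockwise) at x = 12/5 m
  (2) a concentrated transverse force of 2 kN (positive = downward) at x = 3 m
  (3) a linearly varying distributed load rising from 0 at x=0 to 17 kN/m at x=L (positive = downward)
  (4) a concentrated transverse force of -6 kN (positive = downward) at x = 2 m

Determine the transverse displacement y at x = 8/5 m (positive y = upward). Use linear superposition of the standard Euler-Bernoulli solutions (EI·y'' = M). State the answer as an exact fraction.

y(8/5) = -20924/48828125 m

Load 1 — applied couple M₀=2 kN·m at a=12/5 m (b=L-a=8/5):
  y_1 = M₀x²/(2EI)  [x≤a] = 2·(8/5)²/(2·200000) = 1/78125 m
Load 2 — point force P=2 kN at a=3 m (b=L-a=1):
  y_2 = -Px²(3a-x)/(6EI)  [x≤a] = -2·(8/5)²·(3·3-(8/5))/(6·200000) = -37/1171875 m
Load 3 — triangular load w₀=17 kN/m (0→w₀ over full span):
  y_3 = (w₀Lx³/12-w₀L²x²/6-w₀x⁵/(120L))/EI = (17·4·(8/5)³/12-17·4²·(8/5)²/6-17·(8/5)⁵/(120·4))/200000 = -68272/146484375 m
Load 4 — point force P=-6 kN at a=2 m (b=L-a=2):
  y_4 = -Px²(3a-x)/(6EI)  [x≤a] = -(-6)·(8/5)²·(3·2-(8/5))/(6·200000) = 22/390625 m
Superposition: y = Σ y_i = -20924/48828125 m ≈ -0.000429 m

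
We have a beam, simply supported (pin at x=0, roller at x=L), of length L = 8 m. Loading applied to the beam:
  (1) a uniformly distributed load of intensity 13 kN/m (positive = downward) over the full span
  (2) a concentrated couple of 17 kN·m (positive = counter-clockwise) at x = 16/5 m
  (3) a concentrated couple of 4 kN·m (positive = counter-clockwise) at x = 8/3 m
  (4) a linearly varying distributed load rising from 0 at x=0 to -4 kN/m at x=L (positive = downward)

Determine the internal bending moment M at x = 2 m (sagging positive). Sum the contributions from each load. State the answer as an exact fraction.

Load 1 — uniform load w=13 kN/m over full span:
  M_1 = wx(L-x)/2 = 13·2·(8-2)/2 = 78 kN·m
Load 2 — applied couple M₀=17 kN·m at a=16/5 m (b=L-a=24/5):
  M_2 = M₀x/L  [x≤a] = 17·2/8 = 17/4 kN·m
Load 3 — applied couple M₀=4 kN·m at a=8/3 m (b=L-a=16/3):
  M_3 = M₀x/L  [x≤a] = 4·2/8 = 1 kN·m
Load 4 — triangular load w₀=-4 kN/m (0→w₀ over full span):
  M_4 = w₀Lx/6 - w₀x³/(6L) = (-4)·8·2/6 - (-4)·2³/(6·8) = -10 kN·m
Superposition: M = Σ M_i = 293/4 kN·m ≈ 73.250000 kN·m

M(2) = 293/4 kN·m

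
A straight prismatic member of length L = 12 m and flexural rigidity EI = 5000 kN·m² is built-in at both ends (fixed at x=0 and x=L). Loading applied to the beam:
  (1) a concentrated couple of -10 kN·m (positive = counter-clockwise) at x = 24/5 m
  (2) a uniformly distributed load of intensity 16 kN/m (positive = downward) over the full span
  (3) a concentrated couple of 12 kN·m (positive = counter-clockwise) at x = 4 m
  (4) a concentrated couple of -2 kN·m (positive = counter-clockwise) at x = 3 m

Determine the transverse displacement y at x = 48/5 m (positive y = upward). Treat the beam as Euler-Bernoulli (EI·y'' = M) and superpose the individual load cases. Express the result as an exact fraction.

y(48/5) = -220791/3125000 m

Load 1 — applied couple M₀=-10 kN·m at a=24/5 m (b=L-a=36/5):
  y_1 = (R_Ax³/6 - M_Ax²/2 - M₀(x-a)²/2)/EI  [x>a] with R_A=-6/5, M_A=-6/5 = ((-6/5)·(48/5)³/6 - (-6/5)·(48/5)²/2 - (-10)·((48/5)-(24/5))²/2)/5000 = -504/390625 m
Load 2 — uniform load w=16 kN/m over full span:
  y_2 = -wx²(L-x)²/(24EI) = -16·(48/5)²·(12-(48/5))²/(24·5000) = -27648/390625 m
Load 3 — applied couple M₀=12 kN·m at a=4 m (b=L-a=8):
  y_3 = (R_Ax³/6 - M_Ax²/2 - M₀(x-a)²/2)/EI  [x>a] with R_A=4/3, M_A=0 = ((4/3)·(48/5)³/6 - 0·(48/5)²/2 - 12·((48/5)-4)²/2)/5000 = 132/78125 m
Load 4 — applied couple M₀=-2 kN·m at a=3 m (b=L-a=9):
  y_4 = (R_Ax³/6 - M_Ax²/2 - M₀(x-a)²/2)/EI  [x>a] with R_A=-3/16, M_A=3/8 = ((-3/16)·(48/5)³/6 - (3/8)·(48/5)²/2 - (-2)·((48/5)-3)²/2)/5000 = -171/625000 m
Superposition: y = Σ y_i = -220791/3125000 m ≈ -0.070653 m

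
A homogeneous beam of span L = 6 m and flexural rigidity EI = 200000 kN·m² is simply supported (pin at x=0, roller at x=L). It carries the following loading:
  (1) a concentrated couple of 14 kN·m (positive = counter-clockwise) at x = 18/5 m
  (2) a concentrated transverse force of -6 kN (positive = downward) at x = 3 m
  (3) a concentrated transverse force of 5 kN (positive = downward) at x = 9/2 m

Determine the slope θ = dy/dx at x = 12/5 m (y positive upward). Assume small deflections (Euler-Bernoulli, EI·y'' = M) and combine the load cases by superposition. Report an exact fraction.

Load 1 — applied couple M₀=14 kN·m at a=18/5 m (b=L-a=12/5):
  θ_1 = (M₀x²/(2L)+C₁)/EI  [x≤a] with C₁=M₀(3b²-L²)/(6L)=-182/25 = (14·(12/5)²/(2·6)+(-182/25))/200000 = -7/2500000 rad
Load 2 — point force P=-6 kN at a=3 m (b=L-a=3):
  θ_2 = -Pb(L²-b²-3x²)/(6LEI)  [x≤a] = -(-6)·3·(6²-3²-3·(12/5)²)/(6·6·200000) = 243/10000000 rad
Load 3 — point force P=5 kN at a=9/2 m (b=L-a=3/2):
  θ_3 = -Pb(L²-b²-3x²)/(6LEI)  [x≤a] = -5·(3/2)·(6²-(3/2)²-3·(12/5)²)/(6·6·200000) = -549/32000000 rad
Superposition: θ = Σ θ_i = 139/32000000 rad ≈ 0.000004 rad

θ(12/5) = 139/32000000 rad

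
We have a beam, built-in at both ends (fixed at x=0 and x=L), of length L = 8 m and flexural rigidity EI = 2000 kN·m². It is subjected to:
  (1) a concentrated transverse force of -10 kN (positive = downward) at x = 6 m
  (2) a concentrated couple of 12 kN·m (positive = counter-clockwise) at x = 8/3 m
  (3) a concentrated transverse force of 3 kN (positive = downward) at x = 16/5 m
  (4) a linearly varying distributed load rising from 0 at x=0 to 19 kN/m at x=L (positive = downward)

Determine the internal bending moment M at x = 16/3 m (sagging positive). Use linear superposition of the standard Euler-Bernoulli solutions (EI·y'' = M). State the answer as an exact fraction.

Load 1 — point force P=-10 kN at a=6 m (b=L-a=2):
  M_1 = Pb²(3a+b)x/L³ - Pab²/L²  [x≤a] = (-10)·2²·(3·6+2)·(16/3)/8³ - (-10)·6·2²/8² = -55/12 kN·m
Load 2 — applied couple M₀=12 kN·m at a=8/3 m (b=L-a=16/3):
  M_2 = R_Ax - M_A - M₀  [x>a] with R_A=2, M_A=0 = 2·(16/3) - 0 - 12 = -4/3 kN·m
Load 3 — point force P=3 kN at a=16/5 m (b=L-a=24/5):
  M_3 = Pa²(a+3b)(L-x)/L³ - Pa²b/L²  [x>a] = 3·(16/5)²·((16/5)+3·(24/5))·(8-(16/3))/8³ - 3·(16/5)²·(24/5)/8² = 64/125 kN·m
Load 4 — triangular load w₀=19 kN/m (0→w₀ over full span):
  M_4 = 3w₀Lx/20 - w₀L²/30 - w₀x³/(6L) = 3·19·8·(16/3)/20 - 19·8²/30 - 19·(16/3)³/(6·8) = 8512/405 kN·m
Superposition: M = Σ M_i = 632311/40500 kN·m ≈ 15.612617 kN·m

M(16/3) = 632311/40500 kN·m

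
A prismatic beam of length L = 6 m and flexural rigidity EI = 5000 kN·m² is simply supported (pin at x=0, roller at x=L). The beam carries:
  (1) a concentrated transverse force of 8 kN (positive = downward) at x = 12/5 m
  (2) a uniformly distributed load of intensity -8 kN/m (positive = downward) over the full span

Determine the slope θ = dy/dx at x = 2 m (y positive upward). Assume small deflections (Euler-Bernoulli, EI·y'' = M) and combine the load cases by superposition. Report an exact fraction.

θ(2) = 1211/234375 rad

Load 1 — point force P=8 kN at a=12/5 m (b=L-a=18/5):
  θ_1 = -Pb(L²-b²-3x²)/(6LEI)  [x≤a] = -8·(18/5)·(6²-(18/5)²-3·2²)/(6·6·5000) = -138/78125 rad
Load 2 — uniform load w=-8 kN/m over full span:
  θ_2 = -w(L³-6Lx²+4x³)/(24EI) = -(-8)·(6³-6·6·2²+4·2³)/(24·5000) = 13/1875 rad
Superposition: θ = Σ θ_i = 1211/234375 rad ≈ 0.005167 rad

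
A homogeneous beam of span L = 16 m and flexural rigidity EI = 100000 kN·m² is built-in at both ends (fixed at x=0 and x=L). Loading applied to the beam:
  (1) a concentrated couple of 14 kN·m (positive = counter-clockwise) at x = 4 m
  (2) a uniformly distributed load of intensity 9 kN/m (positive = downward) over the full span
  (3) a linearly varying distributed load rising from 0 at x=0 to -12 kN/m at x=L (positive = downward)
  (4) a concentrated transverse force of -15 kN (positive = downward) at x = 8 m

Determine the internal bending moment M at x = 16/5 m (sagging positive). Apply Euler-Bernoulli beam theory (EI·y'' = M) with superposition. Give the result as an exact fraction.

M(16/5) = 18431/1000 kN·m

Load 1 — applied couple M₀=14 kN·m at a=4 m (b=L-a=12):
  M_1 = R_Ax - M_A  [x≤a] with R_A=63/64, M_A=-21/8 = (63/64)·(16/5) - (-21/8) = 231/40 kN·m
Load 2 — uniform load w=9 kN/m over full span:
  M_2 = wLx/2 - wL²/12 - wx²/2 = 9·16·(16/5)/2 - 9·16²/12 - 9·(16/5)²/2 = -192/25 kN·m
Load 3 — triangular load w₀=-12 kN/m (0→w₀ over full span):
  M_3 = 3w₀Lx/20 - w₀L²/30 - w₀x³/(6L) = 3·(-12)·16·(16/5)/20 - (-12)·16²/30 - (-12)·(16/5)³/(6·16) = 1792/125 kN·m
Load 4 — point force P=-15 kN at a=8 m (b=L-a=8):
  M_4 = Pb²(3a+b)x/L³ - Pab²/L²  [x≤a] = (-15)·8²·(3·8+8)·(16/5)/16³ - (-15)·8·8²/16² = 6 kN·m
Superposition: M = Σ M_i = 18431/1000 kN·m ≈ 18.431000 kN·m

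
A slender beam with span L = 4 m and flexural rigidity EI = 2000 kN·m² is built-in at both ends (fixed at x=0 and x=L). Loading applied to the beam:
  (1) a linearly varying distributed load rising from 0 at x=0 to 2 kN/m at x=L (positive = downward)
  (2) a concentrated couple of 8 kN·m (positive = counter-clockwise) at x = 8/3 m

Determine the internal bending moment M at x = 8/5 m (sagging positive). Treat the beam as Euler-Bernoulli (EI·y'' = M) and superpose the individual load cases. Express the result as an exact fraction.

M(8/5) = 264/125 kN·m

Load 1 — triangular load w₀=2 kN/m (0→w₀ over full span):
  M_1 = 3w₀Lx/20 - w₀L²/30 - w₀x³/(6L) = 3·2·4·(8/5)/20 - 2·4²/30 - 2·(8/5)³/(6·4) = 64/125 kN·m
Load 2 — applied couple M₀=8 kN·m at a=8/3 m (b=L-a=4/3):
  M_2 = R_Ax - M_A  [x≤a] with R_A=8/3, M_A=8/3 = (8/3)·(8/5) - (8/3) = 8/5 kN·m
Superposition: M = Σ M_i = 264/125 kN·m ≈ 2.112000 kN·m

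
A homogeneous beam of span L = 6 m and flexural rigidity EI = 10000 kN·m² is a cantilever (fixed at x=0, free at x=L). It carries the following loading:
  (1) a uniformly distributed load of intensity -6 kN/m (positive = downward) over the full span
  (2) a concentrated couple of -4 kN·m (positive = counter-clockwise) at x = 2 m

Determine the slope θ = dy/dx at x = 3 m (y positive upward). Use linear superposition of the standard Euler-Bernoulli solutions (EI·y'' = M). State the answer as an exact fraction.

θ(3) = 181/10000 rad

Load 1 — uniform load w=-6 kN/m over full span:
  θ_1 = -wx(x²-3Lx+3L²)/(6EI) = -(-6)·3·(3²-3·6·3+3·6²)/(6·10000) = 189/10000 rad
Load 2 — applied couple M₀=-4 kN·m at a=2 m (b=L-a=4):
  θ_2 = M₀a/EI  [x>a] = (-4)·2/10000 = -1/1250 rad
Superposition: θ = Σ θ_i = 181/10000 rad ≈ 0.018100 rad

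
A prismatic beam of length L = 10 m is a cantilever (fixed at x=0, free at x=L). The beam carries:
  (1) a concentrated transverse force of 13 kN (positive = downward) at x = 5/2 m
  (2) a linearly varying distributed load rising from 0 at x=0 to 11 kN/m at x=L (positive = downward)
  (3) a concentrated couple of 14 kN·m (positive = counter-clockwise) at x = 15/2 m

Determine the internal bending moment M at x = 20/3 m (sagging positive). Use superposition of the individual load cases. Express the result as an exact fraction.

M(20/3) = -3266/81 kN·m

Load 1 — point force P=13 kN at a=5/2 m (b=L-a=15/2):
  M_1 = 0  [x>a] = 0 kN·m
Load 2 — triangular load w₀=11 kN/m (0→w₀ over full span):
  M_2 = w₀Lx/2 - w₀L²/3 - w₀x³/(6L) = 11·10·(20/3)/2 - 11·10²/3 - 11·(20/3)³/(6·10) = -4400/81 kN·m
Load 3 — applied couple M₀=14 kN·m at a=15/2 m (b=L-a=5/2):
  M_3 = M₀  [x≤a] = 14 = 14 kN·m
Superposition: M = Σ M_i = -3266/81 kN·m ≈ -40.320988 kN·m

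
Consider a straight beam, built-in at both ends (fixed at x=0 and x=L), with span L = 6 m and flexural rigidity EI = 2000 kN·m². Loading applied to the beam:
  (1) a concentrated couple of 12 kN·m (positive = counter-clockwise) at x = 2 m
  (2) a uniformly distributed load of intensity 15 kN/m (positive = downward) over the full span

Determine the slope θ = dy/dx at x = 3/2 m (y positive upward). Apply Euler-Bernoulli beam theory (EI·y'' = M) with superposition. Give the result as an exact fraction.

θ(3/2) = -357/32000 rad

Load 1 — applied couple M₀=12 kN·m at a=2 m (b=L-a=4):
  θ_1 = (R_Ax²/2 - M_Ax)/EI  [x≤a] with R_A=8/3, M_A=0 = ((8/3)·(3/2)²/2 - 0·(3/2))/2000 = 3/2000 rad
Load 2 — uniform load w=15 kN/m over full span:
  θ_2 = -wx(L-x)(L-2x)/(12EI) = -15·(3/2)·(6-(3/2))·(6-2·(3/2))/(12·2000) = -81/6400 rad
Superposition: θ = Σ θ_i = -357/32000 rad ≈ -0.011156 rad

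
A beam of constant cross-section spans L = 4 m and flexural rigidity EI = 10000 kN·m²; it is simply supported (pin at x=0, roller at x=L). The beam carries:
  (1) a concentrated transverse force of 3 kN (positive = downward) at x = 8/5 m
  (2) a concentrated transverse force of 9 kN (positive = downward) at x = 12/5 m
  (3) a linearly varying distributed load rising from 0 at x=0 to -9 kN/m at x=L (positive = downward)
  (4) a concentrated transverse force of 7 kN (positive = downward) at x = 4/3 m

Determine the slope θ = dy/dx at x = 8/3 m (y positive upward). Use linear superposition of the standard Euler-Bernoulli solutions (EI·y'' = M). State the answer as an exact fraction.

Load 1 — point force P=3 kN at a=8/5 m (b=L-a=12/5):
  θ_1 = -Pa(2L²-6Lx+3x²+a²)/(6LEI)  [x>a] = -3·(8/5)·(2·4²-6·4·(8/3)+3·(8/3)²+(8/5)²)/(6·4·10000) = 38/234375 rad
Load 2 — point force P=9 kN at a=12/5 m (b=L-a=8/5):
  θ_2 = -Pa(2L²-6Lx+3x²+a²)/(6LEI)  [x>a] = -9·(12/5)·(2·4²-6·4·(8/3)+3·(8/3)²+(12/5)²)/(6·4·10000) = 69/156250 rad
Load 3 — triangular load w₀=-9 kN/m (0→w₀ over full span):
  θ_3 = -w₀(7L⁴-30L²x²+15x⁴)/(360LEI) = -(-9)·(7·4⁴-30·4²·(8/3)²+15·(8/3)⁴)/(360·4·10000) = -91/168750 rad
Load 4 — point force P=7 kN at a=4/3 m (b=L-a=8/3):
  θ_4 = -Pa(2L²-6Lx+3x²+a²)/(6LEI)  [x>a] = -7·(4/3)·(2·4²-6·4·(8/3)+3·(8/3)²+(4/3)²)/(6·4·10000) = 7/20250 rad
Superposition: θ = Σ θ_i = 5191/12656250 rad ≈ 0.000410 rad

θ(8/3) = 5191/12656250 rad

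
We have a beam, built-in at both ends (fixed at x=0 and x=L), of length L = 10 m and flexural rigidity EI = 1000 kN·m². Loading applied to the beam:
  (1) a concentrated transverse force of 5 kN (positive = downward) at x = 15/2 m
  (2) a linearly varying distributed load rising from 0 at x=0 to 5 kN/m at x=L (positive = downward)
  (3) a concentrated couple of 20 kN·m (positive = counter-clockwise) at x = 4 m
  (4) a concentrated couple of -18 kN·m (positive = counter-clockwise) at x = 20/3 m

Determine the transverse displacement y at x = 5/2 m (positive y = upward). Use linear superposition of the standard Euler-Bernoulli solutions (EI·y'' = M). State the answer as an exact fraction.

y(5/2) = -791/30720 m

Load 1 — point force P=5 kN at a=15/2 m (b=L-a=5/2):
  y_1 = -Pb²x²(3aL-(3a+b)x)/(6L³EI)  [x≤a] = -5·(5/2)²·(5/2)²·(3·(15/2)·10-(3·(15/2)+(5/2))·(5/2))/(6·10³·1000) = -65/12288 m
Load 2 — triangular load w₀=5 kN/m (0→w₀ over full span):
  y_2 = -w₀x²(L-x)²(x+2L)/(120LEI) = -5·(5/2)²·(10-(5/2))²·((5/2)+2·10)/(120·10·1000) = -135/4096 m
Load 3 — applied couple M₀=20 kN·m at a=4 m (b=L-a=6):
  y_3 = (R_Ax³/6 - M_Ax²/2)/EI  [x≤a] with R_A=72/25, M_A=12/5 = ((72/25)·(5/2)³/6 - (12/5)·(5/2)²/2)/1000 = 0 m
Load 4 — applied couple M₀=-18 kN·m at a=20/3 m (b=L-a=10/3):
  y_4 = (R_Ax³/6 - M_Ax²/2)/EI  [x≤a] with R_A=-12/5, M_A=-6 = ((-12/5)·(5/2)³/6 - (-6)·(5/2)²/2)/1000 = 1/80 m
Superposition: y = Σ y_i = -791/30720 m ≈ -0.025749 m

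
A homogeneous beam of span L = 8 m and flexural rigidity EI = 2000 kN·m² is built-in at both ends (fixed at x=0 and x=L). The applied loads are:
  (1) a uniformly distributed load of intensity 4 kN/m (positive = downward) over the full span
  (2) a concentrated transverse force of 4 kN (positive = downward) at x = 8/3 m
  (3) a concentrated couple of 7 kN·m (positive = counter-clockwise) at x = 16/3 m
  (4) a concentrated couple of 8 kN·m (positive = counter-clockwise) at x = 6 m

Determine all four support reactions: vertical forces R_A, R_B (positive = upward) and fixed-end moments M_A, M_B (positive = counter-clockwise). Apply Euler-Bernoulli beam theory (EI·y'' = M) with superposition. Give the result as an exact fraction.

Load 1 — uniform load w=4 kN/m over full span:
  R_A = wL/2 = 4·8/2 = 16 kN
  M_A = wL²/12 = 4·8²/12 = 64/3 kN·m
  R_B = wL/2 = 4·8/2 = 16 kN
  M_B = -wL²/12 = -4·8²/12 = -64/3 kN·m
Load 2 — point force P=4 kN at a=8/3 m (b=L-a=16/3):
  R_A = Pb²(3a+b)/L³ = 4·(16/3)²·(3·(8/3)+(16/3))/8³ = 80/27 kN
  M_A = Pab²/L² = 4·(8/3)·(16/3)²/8² = 128/27 kN·m
  R_B = Pa²(a+3b)/L³ = 4·(8/3)²·((8/3)+3·(16/3))/8³ = 28/27 kN
  M_B = -Pa²b/L² = -4·(8/3)²·(16/3)/8² = -64/27 kN·m
Load 3 — applied couple M₀=7 kN·m at a=16/3 m (b=L-a=8/3):
  R_A = 6M₀ab/L³ = 6·7·(16/3)·(8/3)/8³ = 7/6 kN
  M_A = M₀b(2a-b)/L² = 7·(8/3)·(2·(16/3)-(8/3))/8² = 7/3 kN·m
  R_B = -6M₀ab/L³ = -6·7·(16/3)·(8/3)/8³ = -7/6 kN
  M_B = M₀a(2b-a)/L² = 7·(16/3)·(2·(8/3)-(16/3))/8² = 0 kN·m
Load 4 — applied couple M₀=8 kN·m at a=6 m (b=L-a=2):
  R_A = 6M₀ab/L³ = 6·8·6·2/8³ = 9/8 kN
  M_A = M₀b(2a-b)/L² = 8·2·(2·6-2)/8² = 5/2 kN·m
  R_B = -6M₀ab/L³ = -6·8·6·2/8³ = -9/8 kN
  M_B = M₀a(2b-a)/L² = 8·6·(2·2-6)/8² = -3/2 kN·m
Superposition: R_A = 4591/216 kN, M_A = 1669/54 kN·m, R_B = 3185/216 kN, M_B = -1361/54 kN·m

R_A = 4591/216 kN, M_A = 1669/54 kN·m, R_B = 3185/216 kN, M_B = -1361/54 kN·m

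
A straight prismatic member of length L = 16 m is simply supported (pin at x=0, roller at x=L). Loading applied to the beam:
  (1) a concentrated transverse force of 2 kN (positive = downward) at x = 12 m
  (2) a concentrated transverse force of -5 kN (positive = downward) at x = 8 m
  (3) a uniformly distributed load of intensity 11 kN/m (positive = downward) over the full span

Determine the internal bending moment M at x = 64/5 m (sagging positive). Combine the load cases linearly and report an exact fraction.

M(64/5) = 5552/25 kN·m

Load 1 — point force P=2 kN at a=12 m (b=L-a=4):
  M_1 = Pa(L-x)/L  [x>a] = 2·12·(16-(64/5))/16 = 24/5 kN·m
Load 2 — point force P=-5 kN at a=8 m (b=L-a=8):
  M_2 = Pa(L-x)/L  [x>a] = (-5)·8·(16-(64/5))/16 = -8 kN·m
Load 3 — uniform load w=11 kN/m over full span:
  M_3 = wx(L-x)/2 = 11·(64/5)·(16-(64/5))/2 = 5632/25 kN·m
Superposition: M = Σ M_i = 5552/25 kN·m ≈ 222.080000 kN·m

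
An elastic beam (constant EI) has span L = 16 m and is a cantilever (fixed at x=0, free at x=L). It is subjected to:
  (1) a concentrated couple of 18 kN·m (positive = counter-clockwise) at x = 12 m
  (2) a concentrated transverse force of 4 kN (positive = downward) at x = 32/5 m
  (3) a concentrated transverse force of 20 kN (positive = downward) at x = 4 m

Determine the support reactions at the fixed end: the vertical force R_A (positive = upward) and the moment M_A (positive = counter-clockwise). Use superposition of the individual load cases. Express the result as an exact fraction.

R_A = 24 kN, M_A = 438/5 kN·m

Load 1 — applied couple M₀=18 kN·m at a=12 m (b=L-a=4):
  R_A = 0 kN
  M_A = -M₀ = -18 kN·m
Load 2 — point force P=4 kN at a=32/5 m (b=L-a=48/5):
  R_A = P = 4 kN
  M_A = Pa = 4·(32/5) = 128/5 kN·m
Load 3 — point force P=20 kN at a=4 m (b=L-a=12):
  R_A = P = 20 kN
  M_A = Pa = 20·4 = 80 kN·m
Superposition: R_A = 24 kN, M_A = 438/5 kN·m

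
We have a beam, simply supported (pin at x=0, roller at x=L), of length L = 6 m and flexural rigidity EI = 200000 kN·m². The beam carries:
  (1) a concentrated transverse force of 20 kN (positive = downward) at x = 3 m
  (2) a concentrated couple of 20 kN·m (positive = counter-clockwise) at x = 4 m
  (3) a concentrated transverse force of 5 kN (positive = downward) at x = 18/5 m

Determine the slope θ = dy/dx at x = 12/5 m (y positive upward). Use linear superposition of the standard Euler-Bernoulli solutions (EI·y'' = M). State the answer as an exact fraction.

θ(12/5) = -1819/15000000 rad

Load 1 — point force P=20 kN at a=3 m (b=L-a=3):
  θ_1 = -Pb(L²-b²-3x²)/(6LEI)  [x≤a] = -20·3·(6²-3²-3·(12/5)²)/(6·6·200000) = -81/1000000 rad
Load 2 — applied couple M₀=20 kN·m at a=4 m (b=L-a=2):
  θ_2 = (M₀x²/(2L)+C₁)/EI  [x≤a] with C₁=M₀(3b²-L²)/(6L)=-40/3 = (20·(12/5)²/(2·6)+(-40/3))/200000 = -7/375000 rad
Load 3 — point force P=5 kN at a=18/5 m (b=L-a=12/5):
  θ_3 = -Pb(L²-b²-3x²)/(6LEI)  [x≤a] = -5·(12/5)·(6²-(12/5)²-3·(12/5)²)/(6·6·200000) = -27/1250000 rad
Superposition: θ = Σ θ_i = -1819/15000000 rad ≈ -0.000121 rad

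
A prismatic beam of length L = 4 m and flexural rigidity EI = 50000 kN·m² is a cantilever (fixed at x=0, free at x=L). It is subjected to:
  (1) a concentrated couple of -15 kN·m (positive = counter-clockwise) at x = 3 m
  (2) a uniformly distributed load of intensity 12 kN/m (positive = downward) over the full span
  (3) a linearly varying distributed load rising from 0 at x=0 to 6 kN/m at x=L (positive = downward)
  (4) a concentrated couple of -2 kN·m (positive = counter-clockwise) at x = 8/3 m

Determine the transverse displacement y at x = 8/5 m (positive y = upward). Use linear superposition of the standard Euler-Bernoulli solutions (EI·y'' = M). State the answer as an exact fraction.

y(8/5) = -144578/48828125 m

Load 1 — applied couple M₀=-15 kN·m at a=3 m (b=L-a=1):
  y_1 = M₀x²/(2EI)  [x≤a] = (-15)·(8/5)²/(2·50000) = -6/15625 m
Load 2 — uniform load w=12 kN/m over full span:
  y_2 = -wx²(x²-4Lx+6L²)/(24EI) = -12·(8/5)²·((8/5)²-4·4·(8/5)+6·4²)/(24·50000) = -3648/1953125 m
Load 3 — triangular load w₀=6 kN/m (0→w₀ over full span):
  y_3 = (w₀Lx³/12-w₀L²x²/6-w₀x⁵/(120L))/EI = (6·4·(8/5)³/12-6·4²·(8/5)²/6-6·(8/5)⁵/(120·4))/50000 = -32128/48828125 m
Load 4 — applied couple M₀=-2 kN·m at a=8/3 m (b=L-a=4/3):
  y_4 = M₀x²/(2EI)  [x≤a] = (-2)·(8/5)²/(2·50000) = -4/78125 m
Superposition: y = Σ y_i = -144578/48828125 m ≈ -0.002961 m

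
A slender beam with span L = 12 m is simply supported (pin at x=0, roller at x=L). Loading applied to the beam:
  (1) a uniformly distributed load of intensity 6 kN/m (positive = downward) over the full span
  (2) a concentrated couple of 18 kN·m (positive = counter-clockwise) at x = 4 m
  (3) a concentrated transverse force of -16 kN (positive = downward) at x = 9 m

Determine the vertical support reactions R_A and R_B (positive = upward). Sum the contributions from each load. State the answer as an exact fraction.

R_A = 67/2 kN, R_B = 45/2 kN

Load 1 — uniform load w=6 kN/m over full span:
  R_A = wL/2 = 6·12/2 = 36 kN
  R_B = wL/2 = 6·12/2 = 36 kN
Load 2 — applied couple M₀=18 kN·m at a=4 m (b=L-a=8):
  R_A = M₀/L = 18/12 = 3/2 kN
  R_B = -M₀/L = -18/12 = -3/2 kN
Load 3 — point force P=-16 kN at a=9 m (b=L-a=3):
  R_A = Pb/L = (-16)·3/12 = -4 kN
  R_B = Pa/L = (-16)·9/12 = -12 kN
Superposition: R_A = 67/2 kN, R_B = 45/2 kN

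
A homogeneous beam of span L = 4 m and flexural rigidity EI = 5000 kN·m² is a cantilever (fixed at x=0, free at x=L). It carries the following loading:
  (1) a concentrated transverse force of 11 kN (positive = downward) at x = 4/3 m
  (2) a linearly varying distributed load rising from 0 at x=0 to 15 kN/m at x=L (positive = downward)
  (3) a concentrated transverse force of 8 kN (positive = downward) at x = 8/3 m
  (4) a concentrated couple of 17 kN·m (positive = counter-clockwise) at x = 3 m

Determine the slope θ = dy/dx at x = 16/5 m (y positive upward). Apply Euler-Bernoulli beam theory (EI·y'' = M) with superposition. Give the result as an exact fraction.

Load 1 — point force P=11 kN at a=4/3 m (b=L-a=8/3):
  θ_1 = -Pa²/(2EI)  [x>a] = -11·(4/3)²/(2·5000) = -11/5625 rad
Load 2 — triangular load w₀=15 kN/m (0→w₀ over full span):
  θ_2 = (w₀Lx²/4-w₀L²x/3-w₀x⁴/(24L))/EI = (15·4·(16/5)²/4-15·4²·(16/5)/3-15·(16/5)⁴/(24·4))/5000 = -1856/78125 rad
Load 3 — point force P=8 kN at a=8/3 m (b=L-a=4/3):
  θ_3 = -Pa²/(2EI)  [x>a] = -8·(8/3)²/(2·5000) = -32/5625 rad
Load 4 — applied couple M₀=17 kN·m at a=3 m (b=L-a=1):
  θ_4 = M₀a/EI  [x>a] = 17·3/5000 = 51/5000 rad
Superposition: θ = Σ θ_i = -119257/5625000 rad ≈ -0.021201 rad

θ(16/5) = -119257/5625000 rad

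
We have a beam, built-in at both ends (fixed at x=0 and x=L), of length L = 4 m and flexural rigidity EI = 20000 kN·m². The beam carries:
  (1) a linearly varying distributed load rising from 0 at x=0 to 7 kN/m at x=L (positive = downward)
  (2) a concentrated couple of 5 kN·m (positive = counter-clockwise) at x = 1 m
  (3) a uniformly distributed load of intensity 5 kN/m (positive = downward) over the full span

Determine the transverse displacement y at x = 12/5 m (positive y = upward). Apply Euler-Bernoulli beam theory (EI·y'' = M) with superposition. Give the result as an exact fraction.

y(12/5) = -33347/156250000 m

Load 1 — triangular load w₀=7 kN/m (0→w₀ over full span):
  y_1 = -w₀x²(L-x)²(x+2L)/(120LEI) = -7·(12/5)²·(4-(12/5))²·((12/5)+2·4)/(120·4·20000) = -1092/9765625 m
Load 2 — applied couple M₀=5 kN·m at a=1 m (b=L-a=3):
  y_2 = (R_Ax³/6 - M_Ax²/2 - M₀(x-a)²/2)/EI  [x>a] with R_A=45/32, M_A=-15/16 = ((45/32)·(12/5)³/6 - (-15/16)·(12/5)²/2 - 5·((12/5)-1)²/2)/20000 = 13/250000 m
Load 3 — uniform load w=5 kN/m over full span:
  y_3 = -wx²(L-x)²/(24EI) = -5·(12/5)²·(4-(12/5))²/(24·20000) = -12/78125 m
Superposition: y = Σ y_i = -33347/156250000 m ≈ -0.000213 m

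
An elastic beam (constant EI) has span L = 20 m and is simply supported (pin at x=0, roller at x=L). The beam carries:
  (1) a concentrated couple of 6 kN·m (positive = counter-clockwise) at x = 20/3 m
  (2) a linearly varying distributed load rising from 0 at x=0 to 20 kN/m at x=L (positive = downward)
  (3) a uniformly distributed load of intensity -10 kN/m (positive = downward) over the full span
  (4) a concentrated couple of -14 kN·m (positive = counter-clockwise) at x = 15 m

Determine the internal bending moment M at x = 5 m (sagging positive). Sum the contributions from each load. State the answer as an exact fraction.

M(5) = -129/2 kN·m

Load 1 — applied couple M₀=6 kN·m at a=20/3 m (b=L-a=40/3):
  M_1 = M₀x/L  [x≤a] = 6·5/20 = 3/2 kN·m
Load 2 — triangular load w₀=20 kN/m (0→w₀ over full span):
  M_2 = w₀Lx/6 - w₀x³/(6L) = 20·20·5/6 - 20·5³/(6·20) = 625/2 kN·m
Load 3 — uniform load w=-10 kN/m over full span:
  M_3 = wx(L-x)/2 = (-10)·5·(20-5)/2 = -375 kN·m
Load 4 — applied couple M₀=-14 kN·m at a=15 m (b=L-a=5):
  M_4 = M₀x/L  [x≤a] = (-14)·5/20 = -7/2 kN·m
Superposition: M = Σ M_i = -129/2 kN·m ≈ -64.500000 kN·m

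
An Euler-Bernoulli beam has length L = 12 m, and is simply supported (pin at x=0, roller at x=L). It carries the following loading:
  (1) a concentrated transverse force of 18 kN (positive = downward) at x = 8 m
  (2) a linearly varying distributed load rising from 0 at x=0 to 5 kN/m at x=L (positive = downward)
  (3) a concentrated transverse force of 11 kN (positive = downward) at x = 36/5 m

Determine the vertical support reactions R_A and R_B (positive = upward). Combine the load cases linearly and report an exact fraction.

R_A = 102/5 kN, R_B = 193/5 kN

Load 1 — point force P=18 kN at a=8 m (b=L-a=4):
  R_A = Pb/L = 18·4/12 = 6 kN
  R_B = Pa/L = 18·8/12 = 12 kN
Load 2 — triangular load w₀=5 kN/m (0→w₀ over full span):
  R_A = w₀L/6 = 5·12/6 = 10 kN
  R_B = w₀L/3 = 5·12/3 = 20 kN
Load 3 — point force P=11 kN at a=36/5 m (b=L-a=24/5):
  R_A = Pb/L = 11·(24/5)/12 = 22/5 kN
  R_B = Pa/L = 11·(36/5)/12 = 33/5 kN
Superposition: R_A = 102/5 kN, R_B = 193/5 kN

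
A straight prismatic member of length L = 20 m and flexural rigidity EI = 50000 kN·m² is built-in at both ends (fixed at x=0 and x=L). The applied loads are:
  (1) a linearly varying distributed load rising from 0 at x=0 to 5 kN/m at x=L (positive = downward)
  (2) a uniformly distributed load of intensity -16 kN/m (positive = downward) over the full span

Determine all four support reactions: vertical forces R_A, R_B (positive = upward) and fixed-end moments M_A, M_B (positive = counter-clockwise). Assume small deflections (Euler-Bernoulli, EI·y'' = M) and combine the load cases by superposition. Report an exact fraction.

R_A = -145 kN, M_A = -1400/3 kN·m, R_B = -125 kN, M_B = 1300/3 kN·m

Load 1 — triangular load w₀=5 kN/m (0→w₀ over full span):
  R_A = 3w₀L/20 = 3·5·20/20 = 15 kN
  M_A = w₀L²/30 = 5·20²/30 = 200/3 kN·m
  R_B = 7w₀L/20 = 7·5·20/20 = 35 kN
  M_B = -w₀L²/20 = -5·20²/20 = -100 kN·m
Load 2 — uniform load w=-16 kN/m over full span:
  R_A = wL/2 = (-16)·20/2 = -160 kN
  M_A = wL²/12 = (-16)·20²/12 = -1600/3 kN·m
  R_B = wL/2 = (-16)·20/2 = -160 kN
  M_B = -wL²/12 = -(-16)·20²/12 = 1600/3 kN·m
Superposition: R_A = -145 kN, M_A = -1400/3 kN·m, R_B = -125 kN, M_B = 1300/3 kN·m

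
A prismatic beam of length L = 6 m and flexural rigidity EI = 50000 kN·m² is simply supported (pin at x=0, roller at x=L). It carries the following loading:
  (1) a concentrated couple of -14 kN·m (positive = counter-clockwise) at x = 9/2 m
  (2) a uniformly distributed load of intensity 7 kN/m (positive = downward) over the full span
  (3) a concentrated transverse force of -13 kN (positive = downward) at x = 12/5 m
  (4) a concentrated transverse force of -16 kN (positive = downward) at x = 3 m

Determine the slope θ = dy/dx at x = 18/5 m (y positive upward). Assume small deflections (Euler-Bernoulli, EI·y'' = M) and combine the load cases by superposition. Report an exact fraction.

θ(18/5) = -9289/50000000 rad

Load 1 — applied couple M₀=-14 kN·m at a=9/2 m (b=L-a=3/2):
  θ_1 = (M₀x²/(2L)+C₁)/EI  [x≤a] with C₁=M₀(3b²-L²)/(6L)=91/8 = ((-14)·(18/5)²/(2·6)+(91/8))/50000 = -749/10000000 rad
Load 2 — uniform load w=7 kN/m over full span:
  θ_2 = -w(L³-6Lx²+4x³)/(24EI) = -7·(6³-6·6·(18/5)²+4·(18/5)³)/(24·50000) = 2331/6250000 rad
Load 3 — point force P=-13 kN at a=12/5 m (b=L-a=18/5):
  θ_3 = -Pa(2L²-6Lx+3x²+a²)/(6LEI)  [x>a] = -(-13)·(12/5)·(2·6²-6·6·(18/5)+3·(18/5)²+(12/5)²)/(6·6·50000) = -351/1562500 rad
Load 4 — point force P=-16 kN at a=3 m (b=L-a=3):
  θ_4 = -Pa(2L²-6Lx+3x²+a²)/(6LEI)  [x>a] = -(-16)·3·(2·6²-6·6·(18/5)+3·(18/5)²+3²)/(6·6·50000) = -81/312500 rad
Superposition: θ = Σ θ_i = -9289/50000000 rad ≈ -0.000186 rad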